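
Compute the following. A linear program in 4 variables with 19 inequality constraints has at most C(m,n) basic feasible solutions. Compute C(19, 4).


Each vertex corresponds to some choice of n active constraints out of m, so the number of vertices is at most C(m, n) = m! / (n!(m-n)!).
m = 19, n = 4
Numerator: 19 * 18 * 17 * 16
Denominator: 4! = 24
C(19, 4) = 3876


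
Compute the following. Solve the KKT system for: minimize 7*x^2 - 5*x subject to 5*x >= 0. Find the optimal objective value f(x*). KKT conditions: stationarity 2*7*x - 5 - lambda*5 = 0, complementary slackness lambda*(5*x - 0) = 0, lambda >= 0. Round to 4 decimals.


Step 1: Try lambda = 0 (constraint inactive).
Stationarity: 2*7*x - 5 = 0
x* = 5/(2*7) = 5/14 = 0.3571 (rounded; the exact value 5/14 is used below)
Check constraint: 5*0.3571 = 1.7855 >= 0 -- satisfied.
Step 2: Compute optimal value.
f(x*) = 7*(5/14)^2 - 5*(5/14) = -0.8929


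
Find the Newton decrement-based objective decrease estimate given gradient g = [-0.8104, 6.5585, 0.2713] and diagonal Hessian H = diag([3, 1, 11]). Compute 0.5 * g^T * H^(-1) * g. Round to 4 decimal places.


Step 1: H is diagonal, so H^(-1) * g = [-0.2701, 6.5585, 0.0247].
Step 2: g^T H^(-1) g = sum_i g_i^2 / H_ii
  = (-0.8104)^2/3 + (6.5585)^2/1 + (0.2713)^2/11
  = 0.2189 + 43.0139 + 0.0067 = 43.2395
Step 3: Objective decrease = 0.5 * g^T H^(-1) g = 21.6198


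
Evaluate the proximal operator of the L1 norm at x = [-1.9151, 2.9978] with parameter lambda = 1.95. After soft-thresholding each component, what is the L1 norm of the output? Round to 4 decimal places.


Soft-thresholding with lambda = 1.95:
prox(-1.9151) = sign(-1.9151)*max(|-1.9151| - 1.95, 0) = 0.0
prox(2.9978) = sign(2.9978)*max(|2.9978| - 1.95, 0) = 1.0478
prox(x) = [0.0, 1.0478]
||prox(x)||_1 = 0.0 + 1.0478 = 1.0478


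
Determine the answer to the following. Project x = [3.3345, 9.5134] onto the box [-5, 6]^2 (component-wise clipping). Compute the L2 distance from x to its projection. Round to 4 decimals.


Project each component onto [-5, 6].
clip(3.3345) = 3.3345, clip(9.5134) = 6.0
Projection = [3.3345, 6.0]
Squared diffs: [0.0, 12.344]
Distance = sqrt(12.344) = 3.5134


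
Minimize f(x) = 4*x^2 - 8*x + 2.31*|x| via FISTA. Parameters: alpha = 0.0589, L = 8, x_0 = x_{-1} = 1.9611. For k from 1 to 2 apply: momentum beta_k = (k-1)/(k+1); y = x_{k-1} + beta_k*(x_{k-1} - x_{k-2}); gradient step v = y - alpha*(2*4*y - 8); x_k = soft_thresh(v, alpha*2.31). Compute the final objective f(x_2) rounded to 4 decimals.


FISTA on f(x) = 4*x^2 - 8*x + 2.31*|x|
L = 8, alpha = 0.0589
Iteration 1: beta = 0.0, y = 1.9611 + 0.0*(1.9611 - 1.9611) = 1.9611
  grad(y) = 7.6888, v = y - alpha*grad = 1.5082
  prox(v) = soft_thresh(1.5082, 0.1361) = 1.3722
Iteration 2: beta = 0.3333, y = 1.3722 + 0.3333*(1.3722 - 1.9611) = 1.1759
  grad(y) = 1.4069, v = y - alpha*grad = 1.093
  prox(v) = soft_thresh(1.093, 0.1361) = 0.9569
f(x_2) = 4*0.9569^2 - 8*0.9569 + 2.31*|0.9569| = -1.7821


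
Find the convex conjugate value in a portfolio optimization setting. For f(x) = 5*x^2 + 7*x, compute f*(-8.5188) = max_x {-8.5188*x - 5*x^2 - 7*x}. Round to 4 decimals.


f*(y) = sup_x {y*x - a*x^2 - b*x} = sup_x {(y-b)*x - a*x^2}
FOC: (y - b) - 2a*x = 0 => x* = (y - b)/(2a)
x* = (-8.5188 - 7)/(2*5) = -1.5519
f*(-8.5188) = (y-b)^2/(4a) = (-8.5188 - 7)^2/(4*5)
= 240.8332/20 = 12.0417


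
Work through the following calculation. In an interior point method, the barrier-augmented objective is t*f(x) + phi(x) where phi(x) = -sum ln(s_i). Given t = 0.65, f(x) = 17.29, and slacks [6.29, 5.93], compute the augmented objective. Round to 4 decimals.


Step 1: Compute log-barrier.
ln values: [1.839, 1.78]
phi = -(1.839 + 1.78) = -3.619
Step 2: Compute augmented objective.
t*f(x) = 0.65*17.29 = 11.2385
Total = 11.2385 - 3.619 = 7.6195


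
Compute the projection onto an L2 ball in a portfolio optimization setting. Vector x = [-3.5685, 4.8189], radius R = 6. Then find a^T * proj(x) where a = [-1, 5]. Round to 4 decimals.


Step 1: Compute ||x|| (intermediates to 6 decimals).
||x|| = sqrt((-3.5685)^2 + 4.8189^2) = 5.996331
Step 2: Project.
Since ||x|| <= R, proj = x (no scaling needed).
proj(x) = [-3.5685, 4.8189]
Step 3: Dot product.
a^T * proj(x) = -1*(-3.5685) + 5*4.8189 = 27.663


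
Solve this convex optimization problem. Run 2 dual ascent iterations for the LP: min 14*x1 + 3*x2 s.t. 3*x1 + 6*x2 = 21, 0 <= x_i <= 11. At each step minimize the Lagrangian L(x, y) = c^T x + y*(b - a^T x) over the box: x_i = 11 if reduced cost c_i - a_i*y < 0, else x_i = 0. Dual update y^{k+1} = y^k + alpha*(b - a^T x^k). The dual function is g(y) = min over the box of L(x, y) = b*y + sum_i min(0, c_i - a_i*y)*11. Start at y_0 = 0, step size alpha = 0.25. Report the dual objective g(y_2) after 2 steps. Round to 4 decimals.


Dual ascent for LP: min 14*x1 + 3*x2, 3*x1 + 6*x2 = 21, 0 <= x_i <= 11
Step 1: y^k = 0.0, reduced costs: (14.0, 3.0)
  x^k = (0.0, 0.0), subgradient = b - a^T x = 21.0
  y^{k+1} = 0.0 + 0.25*21.0 = 5.25
Step 2: y^k = 5.25, reduced costs: (-1.75, -28.5)
  x^k = (11.0, 11.0), subgradient = b - a^T x = -78.0
  y^{k+1} = 5.25 + 0.25*-78.0 = -14.25
Dual objective at y_2 = -14.25: reduced costs (56.75, 88.5), box minimizer x = (0.0, 0.0)
g(y_2) = b*y + (c1 - a1*y)*x1 + (c2 - a2*y)*x2 = 21*(-14.25) + 56.75*0.0 + 88.5*0.0 = -299.25 + 0.0 + 0.0 = -299.25


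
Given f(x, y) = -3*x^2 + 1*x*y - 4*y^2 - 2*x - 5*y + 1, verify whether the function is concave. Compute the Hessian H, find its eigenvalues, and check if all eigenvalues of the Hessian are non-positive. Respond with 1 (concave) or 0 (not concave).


The Hessian of f(x,y) = -3*x^2 + 1*x*y - 4*y^2 - 2*x - 5*y + 1 is:
H = [[-6, 1], [1, -8]]
Trace = -6 - 8 = -14
Determinant = -6*-8 - (1)^2 = 47
Discriminant = (-14)^2 - 4*47 = 8.0
Eigenvalues: lambda_1 = -8.4142, lambda_2 = -5.5858
The function is concave.

1


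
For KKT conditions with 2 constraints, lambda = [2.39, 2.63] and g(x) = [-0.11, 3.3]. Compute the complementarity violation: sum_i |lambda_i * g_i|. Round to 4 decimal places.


KKT complementary slackness check:
lambda_1 * g_1 = 2.39 * -0.11 = -0.2629
lambda_2 * g_2 = 2.63 * 3.3 = 8.679
Total violation = 0.2629 + 8.679 = 8.9419


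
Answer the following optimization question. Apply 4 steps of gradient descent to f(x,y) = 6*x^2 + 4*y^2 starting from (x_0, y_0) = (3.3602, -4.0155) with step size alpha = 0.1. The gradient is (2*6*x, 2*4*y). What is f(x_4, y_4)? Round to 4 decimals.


Gradient descent on f(x,y) = 6*x^2 + 4*y^2.
Starting point: (3.3602, -4.0155), alpha = 0.1
Step 1: grad_x = 2*6*3.3602 = 40.3224, grad_y = 2*4*-4.0155 = -32.124
  x_1 = 3.3602 - 0.1*40.3224 = -0.672
  y_1 = -4.0155 - 0.1*-32.124 = -0.8031
Step 2: grad_x = 2*6*-0.672 = -8.0645, grad_y = 2*4*-0.8031 = -6.4248
  x_2 = -0.672 - 0.1*-8.0645 = 0.1344
  y_2 = -0.8031 - 0.1*-6.4248 = -0.1606
Step 3: grad_x = 2*6*0.1344 = 1.6129, grad_y = 2*4*-0.1606 = -1.285
  x_3 = 0.1344 - 0.1*1.6129 = -0.0269
  y_3 = -0.1606 - 0.1*-1.285 = -0.0321
Step 4: grad_x = 2*6*-0.0269 = -0.3226, grad_y = 2*4*-0.0321 = -0.257
  x_4 = -0.0269 - 0.1*-0.3226 = 0.0054
  y_4 = -0.0321 - 0.1*-0.257 = -0.0064
f(0.0054, -0.0064) = 6*0.0054^2 + 4*(-0.0064)^2 = 0.0003


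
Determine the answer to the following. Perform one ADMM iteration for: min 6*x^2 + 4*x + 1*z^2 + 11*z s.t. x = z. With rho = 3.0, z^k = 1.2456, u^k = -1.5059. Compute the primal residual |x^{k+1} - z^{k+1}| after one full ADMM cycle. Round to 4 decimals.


ADMM iteration with rho = 3.0, z^k = 1.2456, u^k = -1.5059
Step 1: x-update.
Minimize 6*x^2 + 4*x + (3.0/2)*(x - 1.2456 - 1.5059)^2
FOC: (2*6 + 3.0)*x = -4 + 3.0*(1.2456 + 1.5059)
x^{k+1} = 0.2836
Step 2: z-update.
Minimize 1*z^2 + 11*z + (3.0/2)*(0.2836 - z - 1.5059)^2
FOC: (2*1 + 3.0)*z = -11 + 3.0*(0.2836 - 1.5059)
z^{k+1} = -2.9334
Step 3: u-update.
u^{k+1} = -1.5059 + 0.2836 + 2.9334 = 1.7111
Step 4: Primal residual = |0.2836 + 2.9334| = 3.217


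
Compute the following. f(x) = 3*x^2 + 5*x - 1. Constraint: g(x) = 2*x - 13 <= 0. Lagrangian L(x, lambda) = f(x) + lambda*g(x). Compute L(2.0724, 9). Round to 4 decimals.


Step 1: Evaluate f(x).
f(2.0724) = 3*2.0724^2 + 5*2.0724 - 1 = 22.2465
Step 2: Evaluate g(x).
g(2.0724) = 2*2.0724 - 13 = -8.8552
Step 3: Compute Lagrangian.
L = 22.2465 + 9*-8.8552 = -57.4503


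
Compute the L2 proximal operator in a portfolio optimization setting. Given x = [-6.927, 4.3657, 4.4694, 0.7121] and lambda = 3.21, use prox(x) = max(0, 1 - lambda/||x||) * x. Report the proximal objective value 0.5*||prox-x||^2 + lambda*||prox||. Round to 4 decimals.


Step 1: Compute ||x||.
||x|| = 9.3555
Step 2: Compute scaling factor.
scale = max(0, 1 - 3.21/9.3555) = 0.6569
Step 3: prox(x) = [-4.5503, 2.8678, 2.9359, 0.4678]
||prox(x)|| = 6.1455
Step 4: Proximal objective.
0.5*||prox-x||^2 = 5.1521
lambda*||prox|| = 19.7271
Total = 24.8791


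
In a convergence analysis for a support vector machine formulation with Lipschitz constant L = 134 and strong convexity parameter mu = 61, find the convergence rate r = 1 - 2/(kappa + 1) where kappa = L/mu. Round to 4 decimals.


Step 1: Compute the condition number.
kappa = L/mu = 134/61 = 2.1967
Step 2: Compute the convergence rate.
r = 1 - 2/(kappa + 1) = 1 - 2*mu/(L + mu) = (L - mu)/(L + mu) = 73/195 = 0.3744


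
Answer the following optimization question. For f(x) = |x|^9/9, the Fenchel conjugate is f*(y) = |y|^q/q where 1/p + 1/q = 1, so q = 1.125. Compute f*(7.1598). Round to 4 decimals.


The conjugate exponent q satisfies 1/p + 1/q = 1.
p = 9, so q = 9/(9 - 1) = 1.125
|y|^q = 7.1598^1.125 = 9.1572
f*(7.1598) = 9.1572 / 1.125 = 8.1397


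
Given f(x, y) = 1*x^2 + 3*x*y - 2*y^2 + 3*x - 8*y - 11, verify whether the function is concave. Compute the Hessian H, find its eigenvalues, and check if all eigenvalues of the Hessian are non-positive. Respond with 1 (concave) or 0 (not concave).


The Hessian of f(x,y) = 1*x^2 + 3*x*y - 2*y^2 + 3*x - 8*y - 11 is:
H = [[2, 3], [3, -4]]
Trace = 2 - 4 = -2
Determinant = 2*-4 - (3)^2 = -17
Discriminant = (-2)^2 - 4*-17 = 72.0
Eigenvalues: lambda_1 = -5.2426, lambda_2 = 3.2426
The function is not concave.

0


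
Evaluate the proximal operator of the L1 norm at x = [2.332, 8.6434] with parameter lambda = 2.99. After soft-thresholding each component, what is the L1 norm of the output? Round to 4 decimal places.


Soft-thresholding with lambda = 2.99:
prox(2.332) = sign(2.332)*max(|2.332| - 2.99, 0) = 0.0
prox(8.6434) = sign(8.6434)*max(|8.6434| - 2.99, 0) = 5.6534
prox(x) = [0.0, 5.6534]
||prox(x)||_1 = 0.0 + 5.6534 = 5.6534


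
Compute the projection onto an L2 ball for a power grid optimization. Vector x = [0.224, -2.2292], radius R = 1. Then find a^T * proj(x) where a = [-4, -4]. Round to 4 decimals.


Step 1: Compute ||x|| (intermediates to 6 decimals).
||x|| = sqrt(0.224^2 + (-2.2292)^2) = 2.240426
Step 2: Project.
Since ||x|| > R, scale = R/||x|| = 1/2.240426 = 0.446344, proj(x) = scale * x
proj(x) = [0.099981, -0.99499]
Step 3: Dot product.
a^T * proj(x) = -4*0.099981 - 4*(-0.99499) = 3.58


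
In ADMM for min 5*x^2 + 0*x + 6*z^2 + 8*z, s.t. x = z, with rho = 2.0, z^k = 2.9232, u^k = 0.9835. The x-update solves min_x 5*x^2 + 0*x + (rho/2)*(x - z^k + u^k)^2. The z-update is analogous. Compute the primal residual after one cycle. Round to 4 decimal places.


ADMM iteration with rho = 2.0, z^k = 2.9232, u^k = 0.9835
Step 1: x-update.
Minimize 5*x^2 + 0*x + (2.0/2)*(x - 2.9232 + 0.9835)^2
FOC: (2*5 + 2.0)*x = 0 + 2.0*(2.9232 - 0.9835)
x^{k+1} = 0.3233
Step 2: z-update.
Minimize 6*z^2 + 8*z + (2.0/2)*(0.3233 - z + 0.9835)^2
FOC: (2*6 + 2.0)*z = -8 + 2.0*(0.3233 + 0.9835)
z^{k+1} = -0.3847
Step 3: u-update.
u^{k+1} = 0.9835 + 0.3233 + 0.3847 = 1.6915
Step 4: Primal residual = |0.3233 + 0.3847| = 0.708


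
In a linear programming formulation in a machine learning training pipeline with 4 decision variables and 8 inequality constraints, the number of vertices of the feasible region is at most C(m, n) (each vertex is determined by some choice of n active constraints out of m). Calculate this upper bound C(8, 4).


Each vertex corresponds to some choice of n active constraints out of m, so the number of vertices is at most C(m, n) = m! / (n!(m-n)!).
m = 8, n = 4
Numerator: 8 * 7 * 6 * 5
Denominator: 4! = 24
C(8, 4) = 70


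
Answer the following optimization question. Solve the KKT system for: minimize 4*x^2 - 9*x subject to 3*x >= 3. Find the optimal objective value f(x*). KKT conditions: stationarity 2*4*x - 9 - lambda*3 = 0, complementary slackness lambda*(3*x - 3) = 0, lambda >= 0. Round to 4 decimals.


Step 1: Try lambda = 0 (constraint inactive).
Stationarity: 2*4*x - 9 = 0
x* = 9/(2*4) = 1.125
Check constraint: 3*1.125 = 3.375 >= 3 -- satisfied.
Step 2: Compute optimal value.
f(x*) = 4*1.125^2 - 9*1.125 = -5.0625


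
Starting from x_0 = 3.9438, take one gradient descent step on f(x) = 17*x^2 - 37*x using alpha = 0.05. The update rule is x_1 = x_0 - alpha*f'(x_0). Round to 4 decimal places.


We compute the gradient at x_0 and apply the update.
f'(x) = 34*x - 37
f'(3.9438) = 34*3.9438 - 37 = 97.0892
x_1 = 3.9438 - 0.05*97.0892 = -0.9107


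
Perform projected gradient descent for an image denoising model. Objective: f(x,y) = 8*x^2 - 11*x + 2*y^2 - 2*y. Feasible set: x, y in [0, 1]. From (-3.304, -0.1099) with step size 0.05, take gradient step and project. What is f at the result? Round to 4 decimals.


Step 1: Compute gradient at (-3.304, -0.1099).
grad_x = 2*8*-3.304 - 11 = -63.864
grad_y = 2*2*-0.1099 - 2 = -2.4396
Step 2: Gradient step.
x_raw = -3.304 - 0.05*-63.864 = -0.1108
y_raw = -0.1099 - 0.05*-2.4396 = 0.0121
Step 3: Project onto [0, 1].
x_proj = clip(-0.1108) = 0.0
y_proj = clip(0.0121) = 0.0121
Step 4: Evaluate f.
f(0.0, 0.0121) = -0.0239


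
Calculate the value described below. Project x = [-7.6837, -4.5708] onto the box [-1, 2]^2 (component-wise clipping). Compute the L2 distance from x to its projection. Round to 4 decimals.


Project each component onto [-1, 2].
clip(-7.6837) = -1.0, clip(-4.5708) = -1.0
Projection = [-1.0, -1.0]
Squared diffs: [44.6718, 12.7506]
Distance = sqrt(57.4224) = 7.5778


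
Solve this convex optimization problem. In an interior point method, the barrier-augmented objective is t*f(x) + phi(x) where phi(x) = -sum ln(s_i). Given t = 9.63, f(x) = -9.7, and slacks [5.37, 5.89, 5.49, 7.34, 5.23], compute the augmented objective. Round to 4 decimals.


Step 1: Compute log-barrier.
ln values: [1.6808, 1.7733, 1.7029, 1.9933, 1.6544]
phi = -(1.6808 + 1.7733 + 1.7029 + 1.9933 + 1.6544) = -8.8048
Step 2: Compute augmented objective.
t*f(x) = 9.63*-9.7 = -93.411
Total = -93.411 - 8.8048 = -102.2158


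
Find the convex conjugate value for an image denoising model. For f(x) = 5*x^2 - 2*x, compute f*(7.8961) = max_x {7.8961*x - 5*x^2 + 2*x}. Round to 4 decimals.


f*(y) = sup_x {y*x - a*x^2 - b*x} = sup_x {(y-b)*x - a*x^2}
FOC: (y - b) - 2a*x = 0 => x* = (y - b)/(2a)
x* = (7.8961 + 2)/(2*5) = 0.9896
f*(7.8961) = (y-b)^2/(4a) = (7.8961 + 2)^2/(4*5)
= 97.9328/20 = 4.8966


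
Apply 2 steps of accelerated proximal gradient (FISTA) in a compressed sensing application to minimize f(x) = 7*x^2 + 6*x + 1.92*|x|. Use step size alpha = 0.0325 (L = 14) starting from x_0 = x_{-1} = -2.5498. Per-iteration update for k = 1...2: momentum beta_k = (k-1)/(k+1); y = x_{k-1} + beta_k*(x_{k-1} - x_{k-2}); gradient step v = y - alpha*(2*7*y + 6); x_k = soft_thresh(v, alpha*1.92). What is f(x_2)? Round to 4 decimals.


FISTA on f(x) = 7*x^2 + 6*x + 1.92*|x|
L = 14, alpha = 0.0325
Iteration 1: beta = 0.0, y = -2.5498 + 0.0*(-2.5498 + 2.5498) = -2.5498
  grad(y) = -29.6972, v = y - alpha*grad = -1.5846
  prox(v) = soft_thresh(-1.5846, 0.0624) = -1.5222
Iteration 2: beta = 0.3333, y = -1.5222 + 0.3333*(-1.5222 + 2.5498) = -1.1797
  grad(y) = -10.5161, v = y - alpha*grad = -0.8379
  prox(v) = soft_thresh(-0.8379, 0.0624) = -0.7755
f(x_2) = 7*(-0.7755)^2 + 6*(-0.7755) + 1.92*|-0.7755| = 1.0461


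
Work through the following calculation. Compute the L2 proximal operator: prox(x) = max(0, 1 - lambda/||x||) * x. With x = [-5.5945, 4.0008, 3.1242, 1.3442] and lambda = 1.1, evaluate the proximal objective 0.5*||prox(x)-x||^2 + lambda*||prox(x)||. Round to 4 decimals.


Step 1: Compute ||x||.
||x|| = 7.6728
Step 2: Compute scaling factor.
scale = max(0, 1 - 1.1/7.6728) = 0.8566
Step 3: prox(x) = [-4.7925, 3.4272, 2.6763, 1.1515]
||prox(x)|| = 6.5728
Step 4: Proximal objective.
0.5*||prox-x||^2 = 0.605
lambda*||prox|| = 7.2301
Total = 7.8351


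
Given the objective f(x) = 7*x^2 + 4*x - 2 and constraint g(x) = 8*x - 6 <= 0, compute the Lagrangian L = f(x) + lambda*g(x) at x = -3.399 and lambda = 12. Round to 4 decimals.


Step 1: Evaluate f(x).
f(-3.399) = 7*(-3.399)^2 + 4*(-3.399) - 2 = 65.2764
Step 2: Evaluate g(x).
g(-3.399) = 8*-3.399 - 6 = -33.192
Step 3: Compute Lagrangian.
L = 65.2764 + 12*-33.192 = -333.0276


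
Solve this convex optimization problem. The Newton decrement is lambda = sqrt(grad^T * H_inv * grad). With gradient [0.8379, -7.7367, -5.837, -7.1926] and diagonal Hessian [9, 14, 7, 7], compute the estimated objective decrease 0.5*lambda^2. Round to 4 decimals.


Step 1: H is diagonal, so H^(-1) * g = [0.0931, -0.5526, -0.8339, -1.0275].
Step 2: g^T H^(-1) g = sum_i g_i^2 / H_ii
  = (0.8379)^2/9 + (-7.7367)^2/14 + (-5.837)^2/7 + (-7.1926)^2/7
  = 0.078 + 4.2755 + 4.8672 + 7.3905 = 16.6112
Step 3: Objective decrease = 0.5 * g^T H^(-1) g = 8.3056


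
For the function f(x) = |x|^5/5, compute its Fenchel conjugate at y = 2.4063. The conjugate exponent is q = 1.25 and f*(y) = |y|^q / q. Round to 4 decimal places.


The conjugate exponent q satisfies 1/p + 1/q = 1.
p = 5, so q = 5/(5 - 1) = 1.25
|y|^q = 2.4063^1.25 = 2.997
f*(2.4063) = 2.997 / 1.25 = 2.3976


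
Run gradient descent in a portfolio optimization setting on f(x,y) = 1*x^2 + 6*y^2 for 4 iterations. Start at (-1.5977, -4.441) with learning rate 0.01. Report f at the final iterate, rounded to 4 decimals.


Gradient descent on f(x,y) = 1*x^2 + 6*y^2.
Starting point: (-1.5977, -4.441), alpha = 0.01
Step 1: grad_x = 2*1*-1.5977 = -3.1954, grad_y = 2*6*-4.441 = -53.292
  x_1 = -1.5977 - 0.01*-3.1954 = -1.5657
  y_1 = -4.441 - 0.01*-53.292 = -3.9081
Step 2: grad_x = 2*1*-1.5657 = -3.1315, grad_y = 2*6*-3.9081 = -46.897
  x_2 = -1.5657 - 0.01*-3.1315 = -1.5344
  y_2 = -3.9081 - 0.01*-46.897 = -3.4391
Step 3: grad_x = 2*1*-1.5344 = -3.0689, grad_y = 2*6*-3.4391 = -41.2693
  x_3 = -1.5344 - 0.01*-3.0689 = -1.5037
  y_3 = -3.4391 - 0.01*-41.2693 = -3.0264
Step 4: grad_x = 2*1*-1.5037 = -3.0075, grad_y = 2*6*-3.0264 = -36.317
  x_4 = -1.5037 - 0.01*-3.0075 = -1.4737
  y_4 = -3.0264 - 0.01*-36.317 = -2.6632
f(-1.4737, -2.6632) = 1*(-1.4737)^2 + 6*(-2.6632)^2 = 44.729


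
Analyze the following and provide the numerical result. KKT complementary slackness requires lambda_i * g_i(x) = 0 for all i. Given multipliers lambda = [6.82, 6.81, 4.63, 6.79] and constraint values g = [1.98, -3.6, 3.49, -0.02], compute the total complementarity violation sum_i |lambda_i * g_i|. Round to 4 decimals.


KKT complementary slackness check:
lambda_1 * g_1 = 6.82 * 1.98 = 13.5036
lambda_2 * g_2 = 6.81 * -3.6 = -24.516
lambda_3 * g_3 = 4.63 * 3.49 = 16.1587
lambda_4 * g_4 = 6.79 * -0.02 = -0.1358
Total violation = 13.5036 + 24.516 + 16.1587 + 0.1358 = 54.3141


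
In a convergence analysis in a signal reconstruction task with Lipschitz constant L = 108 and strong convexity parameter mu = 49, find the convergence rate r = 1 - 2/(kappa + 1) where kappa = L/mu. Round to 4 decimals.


Step 1: Compute the condition number.
kappa = L/mu = 108/49 = 2.2041
Step 2: Compute the convergence rate.
r = 1 - 2/(kappa + 1) = 1 - 2*mu/(L + mu) = (L - mu)/(L + mu) = 59/157 = 0.3758


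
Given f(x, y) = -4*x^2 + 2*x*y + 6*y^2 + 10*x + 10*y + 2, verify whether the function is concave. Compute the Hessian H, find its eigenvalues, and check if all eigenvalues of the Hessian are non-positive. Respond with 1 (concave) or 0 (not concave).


The Hessian of f(x,y) = -4*x^2 + 2*x*y + 6*y^2 + 10*x + 10*y + 2 is:
H = [[-8, 2], [2, 12]]
Trace = -8 + 12 = 4
Determinant = -8*12 - (2)^2 = -100
Discriminant = (4)^2 - 4*-100 = 416.0
Eigenvalues: lambda_1 = -8.198, lambda_2 = 12.198
The function is not concave.

0


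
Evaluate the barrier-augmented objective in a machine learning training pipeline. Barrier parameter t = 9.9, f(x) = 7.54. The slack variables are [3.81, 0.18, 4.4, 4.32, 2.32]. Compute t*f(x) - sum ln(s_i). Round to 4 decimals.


Step 1: Compute log-barrier.
ln values: [1.3376, -1.7148, 1.4816, 1.4633, 0.8416]
phi = -(1.3376 - 1.7148 + 1.4816 + 1.4633 + 0.8416) = -3.4093
Step 2: Compute augmented objective.
t*f(x) = 9.9*7.54 = 74.646
Total = 74.646 - 3.4093 = 71.2367


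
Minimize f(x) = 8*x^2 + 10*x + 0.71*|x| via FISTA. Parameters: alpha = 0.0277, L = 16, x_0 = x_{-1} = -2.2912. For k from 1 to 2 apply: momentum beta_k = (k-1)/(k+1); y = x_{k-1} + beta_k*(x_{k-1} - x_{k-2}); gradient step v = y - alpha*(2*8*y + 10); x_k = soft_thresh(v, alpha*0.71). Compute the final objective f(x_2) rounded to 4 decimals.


FISTA on f(x) = 8*x^2 + 10*x + 0.71*|x|
L = 16, alpha = 0.0277
Iteration 1: beta = 0.0, y = -2.2912 + 0.0*(-2.2912 + 2.2912) = -2.2912
  grad(y) = -26.6592, v = y - alpha*grad = -1.5527
  prox(v) = soft_thresh(-1.5527, 0.0197) = -1.5331
Iteration 2: beta = 0.3333, y = -1.5331 + 0.3333*(-1.5331 + 2.2912) = -1.2804
  grad(y) = -10.4858, v = y - alpha*grad = -0.9899
  prox(v) = soft_thresh(-0.9899, 0.0197) = -0.9702
f(x_2) = 8*(-0.9702)^2 + 10*(-0.9702) + 0.71*|-0.9702| = -1.4826


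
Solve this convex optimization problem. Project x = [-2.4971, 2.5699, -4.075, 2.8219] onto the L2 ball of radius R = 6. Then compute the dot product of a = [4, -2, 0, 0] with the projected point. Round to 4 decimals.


Step 1: Compute ||x|| (intermediates to 6 decimals).
||x|| = sqrt((-2.4971)^2 + 2.5699^2 + (-4.075)^2 + 2.8219^2) = 6.11626
Step 2: Project.
Since ||x|| > R, scale = R/||x|| = 6/6.11626 = 0.980992, proj(x) = scale * x
proj(x) = [-2.449635, 2.521051, -3.997542, 2.768261]
Step 3: Dot product.
a^T * proj(x) = 4*(-2.449635) - 2*2.521051 + 0*(-3.997542) + 0*2.768261 = -14.8406


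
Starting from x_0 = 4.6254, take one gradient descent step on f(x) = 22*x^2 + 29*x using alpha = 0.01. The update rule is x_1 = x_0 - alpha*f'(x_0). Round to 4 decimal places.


We compute the gradient at x_0 and apply the update.
f'(x) = 44*x + 29
f'(4.6254) = 44*4.6254 + 29 = 232.5176
x_1 = 4.6254 - 0.01*232.5176 = 2.3002


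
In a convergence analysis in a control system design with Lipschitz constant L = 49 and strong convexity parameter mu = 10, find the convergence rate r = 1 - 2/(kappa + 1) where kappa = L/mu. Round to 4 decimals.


Step 1: Compute the condition number.
kappa = L/mu = 49/10 = 4.9
Step 2: Compute the convergence rate.
r = 1 - 2/(kappa + 1) = 1 - 2*mu/(L + mu) = (L - mu)/(L + mu) = 39/59 = 0.661


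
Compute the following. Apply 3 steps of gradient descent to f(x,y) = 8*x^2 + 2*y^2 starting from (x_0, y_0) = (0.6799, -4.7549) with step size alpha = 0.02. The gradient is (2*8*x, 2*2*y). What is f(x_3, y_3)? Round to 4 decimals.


Gradient descent on f(x,y) = 8*x^2 + 2*y^2.
Starting point: (0.6799, -4.7549), alpha = 0.02
Step 1: grad_x = 2*8*0.6799 = 10.8784, grad_y = 2*2*-4.7549 = -19.0196
  x_1 = 0.6799 - 0.02*10.8784 = 0.4623
  y_1 = -4.7549 - 0.02*-19.0196 = -4.3745
Step 2: grad_x = 2*8*0.4623 = 7.3973, grad_y = 2*2*-4.3745 = -17.498
  x_2 = 0.4623 - 0.02*7.3973 = 0.3144
  y_2 = -4.3745 - 0.02*-17.498 = -4.0245
Step 3: grad_x = 2*8*0.3144 = 5.0302, grad_y = 2*2*-4.0245 = -16.0982
  x_3 = 0.3144 - 0.02*5.0302 = 0.2138
  y_3 = -4.0245 - 0.02*-16.0982 = -3.7026
f(0.2138, -3.7026) = 8*0.2138^2 + 2*(-3.7026)^2 = 27.7839


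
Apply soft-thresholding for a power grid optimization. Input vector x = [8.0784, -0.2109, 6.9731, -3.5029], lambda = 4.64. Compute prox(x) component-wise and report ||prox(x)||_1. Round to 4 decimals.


Soft-thresholding with lambda = 4.64:
prox(8.0784) = sign(8.0784)*max(|8.0784| - 4.64, 0) = 3.4384
prox(-0.2109) = sign(-0.2109)*max(|-0.2109| - 4.64, 0) = 0.0
prox(6.9731) = sign(6.9731)*max(|6.9731| - 4.64, 0) = 2.3331
prox(-3.5029) = sign(-3.5029)*max(|-3.5029| - 4.64, 0) = 0.0
prox(x) = [3.4384, 0.0, 2.3331, 0.0]
||prox(x)||_1 = 3.4384 + 0.0 + 2.3331 + 0.0 = 5.7715


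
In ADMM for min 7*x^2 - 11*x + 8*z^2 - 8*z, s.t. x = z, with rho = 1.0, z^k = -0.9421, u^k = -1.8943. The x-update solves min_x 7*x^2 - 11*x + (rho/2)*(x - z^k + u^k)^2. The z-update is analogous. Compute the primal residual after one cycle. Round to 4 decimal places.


ADMM iteration with rho = 1.0, z^k = -0.9421, u^k = -1.8943
Step 1: x-update.
Minimize 7*x^2 - 11*x + (1.0/2)*(x + 0.9421 - 1.8943)^2
FOC: (2*7 + 1.0)*x = 11 + 1.0*(-0.9421 + 1.8943)
x^{k+1} = 0.7968
Step 2: z-update.
Minimize 8*z^2 - 8*z + (1.0/2)*(0.7968 - z - 1.8943)^2
FOC: (2*8 + 1.0)*z = 8 + 1.0*(0.7968 - 1.8943)
z^{k+1} = 0.406
Step 3: u-update.
u^{k+1} = -1.8943 + 0.7968 - 0.406 = -1.5035
Step 4: Primal residual = |0.7968 - 0.406| = 0.3908


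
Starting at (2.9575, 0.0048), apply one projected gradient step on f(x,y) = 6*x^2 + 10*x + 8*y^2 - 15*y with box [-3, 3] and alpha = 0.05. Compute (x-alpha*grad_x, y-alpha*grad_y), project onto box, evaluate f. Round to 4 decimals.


Step 1: Compute gradient at (2.9575, 0.0048).
grad_x = 2*6*2.9575 + 10 = 45.49
grad_y = 2*8*0.0048 - 15 = -14.9232
Step 2: Gradient step.
x_raw = 2.9575 - 0.05*45.49 = 0.683
y_raw = 0.0048 - 0.05*-14.9232 = 0.751
Step 3: Project onto [-3, 3].
x_proj = clip(0.683) = 0.683
y_proj = clip(0.751) = 0.751
Step 4: Evaluate f.
f(0.683, 0.751) = 2.8761


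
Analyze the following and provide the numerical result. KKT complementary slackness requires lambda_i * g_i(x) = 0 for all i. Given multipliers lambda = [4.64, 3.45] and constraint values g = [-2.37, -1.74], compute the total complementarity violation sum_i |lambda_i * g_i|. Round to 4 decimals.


KKT complementary slackness check:
lambda_1 * g_1 = 4.64 * -2.37 = -10.9968
lambda_2 * g_2 = 3.45 * -1.74 = -6.003
Total violation = 10.9968 + 6.003 = 16.9998


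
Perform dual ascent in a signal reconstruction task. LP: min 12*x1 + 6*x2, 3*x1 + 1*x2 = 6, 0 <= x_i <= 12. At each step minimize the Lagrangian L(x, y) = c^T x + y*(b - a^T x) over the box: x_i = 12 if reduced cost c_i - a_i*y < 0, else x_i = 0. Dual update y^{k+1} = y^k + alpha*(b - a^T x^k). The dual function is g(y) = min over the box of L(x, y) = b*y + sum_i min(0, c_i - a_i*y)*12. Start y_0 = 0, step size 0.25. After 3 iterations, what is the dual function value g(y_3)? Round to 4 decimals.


Dual ascent for LP: min 12*x1 + 6*x2, 3*x1 + 1*x2 = 6, 0 <= x_i <= 12
Step 1: y^k = 0.0, reduced costs: (12.0, 6.0)
  x^k = (0.0, 0.0), subgradient = b - a^T x = 6.0
  y^{k+1} = 0.0 + 0.25*6.0 = 1.5
Step 2: y^k = 1.5, reduced costs: (7.5, 4.5)
  x^k = (0.0, 0.0), subgradient = b - a^T x = 6.0
  y^{k+1} = 1.5 + 0.25*6.0 = 3.0
Step 3: y^k = 3.0, reduced costs: (3.0, 3.0)
  x^k = (0.0, 0.0), subgradient = b - a^T x = 6.0
  y^{k+1} = 3.0 + 0.25*6.0 = 4.5
Dual objective at y_3 = 4.5: reduced costs (-1.5, 1.5), box minimizer x = (12.0, 0.0)
g(y_3) = b*y + (c1 - a1*y)*x1 + (c2 - a2*y)*x2 = 6*4.5 + (-1.5)*12.0 + 1.5*0.0 = 27.0 - 18.0 + 0.0 = 9.0


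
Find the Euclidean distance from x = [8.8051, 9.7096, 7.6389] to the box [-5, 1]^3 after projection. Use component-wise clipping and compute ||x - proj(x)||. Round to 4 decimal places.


Project each component onto [-5, 1].
clip(8.8051) = 1.0, clip(9.7096) = 1.0, clip(7.6389) = 1.0
Projection = [1.0, 1.0, 1.0]
Squared diffs: [60.9196, 75.8571, 44.075]
Distance = sqrt(180.8517) = 13.4481


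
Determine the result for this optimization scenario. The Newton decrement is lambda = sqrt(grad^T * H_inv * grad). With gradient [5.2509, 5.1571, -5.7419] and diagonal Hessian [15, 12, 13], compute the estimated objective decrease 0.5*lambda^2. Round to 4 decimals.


Step 1: H is diagonal, so H^(-1) * g = [0.3501, 0.4298, -0.4417].
Step 2: g^T H^(-1) g = sum_i g_i^2 / H_ii
  = (5.2509)^2/15 + (5.1571)^2/12 + (-5.7419)^2/13
  = 1.8381 + 2.2163 + 2.5361 = 6.5905
Step 3: Objective decrease = 0.5 * g^T H^(-1) g = 3.2953


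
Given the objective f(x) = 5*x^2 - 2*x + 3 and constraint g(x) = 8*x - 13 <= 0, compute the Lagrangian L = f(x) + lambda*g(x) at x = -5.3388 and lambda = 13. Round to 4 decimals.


Step 1: Evaluate f(x).
f(-5.3388) = 5*(-5.3388)^2 - 2*(-5.3388) + 3 = 156.1915
Step 2: Evaluate g(x).
g(-5.3388) = 8*-5.3388 - 13 = -55.7104
Step 3: Compute Lagrangian.
L = 156.1915 + 13*-55.7104 = -568.0437


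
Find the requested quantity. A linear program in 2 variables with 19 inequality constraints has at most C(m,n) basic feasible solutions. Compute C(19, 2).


Each vertex corresponds to some choice of n active constraints out of m, so the number of vertices is at most C(m, n) = m! / (n!(m-n)!).
m = 19, n = 2
Numerator: 19 * 18
Denominator: 2! = 2
C(19, 2) = 171


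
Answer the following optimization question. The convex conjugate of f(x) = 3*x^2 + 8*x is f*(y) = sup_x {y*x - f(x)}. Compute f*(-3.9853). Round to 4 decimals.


f*(y) = sup_x {y*x - a*x^2 - b*x} = sup_x {(y-b)*x - a*x^2}
FOC: (y - b) - 2a*x = 0 => x* = (y - b)/(2a)
x* = (-3.9853 - 8)/(2*3) = -1.9976
f*(-3.9853) = (y-b)^2/(4a) = (-3.9853 - 8)^2/(4*3)
= 143.6474/12 = 11.9706


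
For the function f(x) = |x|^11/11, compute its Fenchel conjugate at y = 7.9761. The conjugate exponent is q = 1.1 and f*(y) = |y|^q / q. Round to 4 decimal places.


The conjugate exponent q satisfies 1/p + 1/q = 1.
p = 11, so q = 11/(11 - 1) = 1.1
|y|^q = 7.9761^1.1 = 9.8168
f*(7.9761) = 9.8168 / 1.1 = 8.9244


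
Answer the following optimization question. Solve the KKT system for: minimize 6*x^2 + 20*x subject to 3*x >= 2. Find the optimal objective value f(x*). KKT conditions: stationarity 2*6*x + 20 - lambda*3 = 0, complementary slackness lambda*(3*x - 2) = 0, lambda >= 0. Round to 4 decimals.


Step 1: Try lambda = 0 (constraint inactive).
x_unc = -20/(2*6) = -1.6667
Check: 3*-1.6667 = -5.0001 < 2 -- violated!
Step 2: Constraint must be active: 3*x = 2
x* = 2/3 = 0.6667 (rounded; the exact value 2/3 is used below)
lambda = (2*6*(2/3) + 20)/3 = 9.3333
Step 3: Compute optimal value.
f(x*) = 6*(2/3)^2 + 20*(2/3) = 16.0


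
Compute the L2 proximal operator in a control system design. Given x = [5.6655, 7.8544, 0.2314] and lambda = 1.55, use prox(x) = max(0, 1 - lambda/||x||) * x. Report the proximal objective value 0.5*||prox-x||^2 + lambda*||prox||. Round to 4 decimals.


Step 1: Compute ||x||.
||x|| = 9.6873
Step 2: Compute scaling factor.
scale = max(0, 1 - 1.55/9.6873) = 0.84
Step 3: prox(x) = [4.759, 6.5977, 0.1944]
||prox(x)|| = 8.1373
Step 4: Proximal objective.
0.5*||prox-x||^2 = 1.2013
lambda*||prox|| = 12.6128
Total = 13.814


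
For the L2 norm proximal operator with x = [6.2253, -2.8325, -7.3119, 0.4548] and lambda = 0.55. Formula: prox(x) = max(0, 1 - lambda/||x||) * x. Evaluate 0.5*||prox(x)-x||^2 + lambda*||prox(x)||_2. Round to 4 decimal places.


Step 1: Compute ||x||.
||x|| = 10.0224
Step 2: Compute scaling factor.
scale = max(0, 1 - 0.55/10.0224) = 0.9451
Step 3: prox(x) = [5.8837, -2.6771, -6.9106, 0.4298]
||prox(x)|| = 9.4724
Step 4: Proximal objective.
0.5*||prox-x||^2 = 0.1513
lambda*||prox|| = 5.2098
Total = 5.3611


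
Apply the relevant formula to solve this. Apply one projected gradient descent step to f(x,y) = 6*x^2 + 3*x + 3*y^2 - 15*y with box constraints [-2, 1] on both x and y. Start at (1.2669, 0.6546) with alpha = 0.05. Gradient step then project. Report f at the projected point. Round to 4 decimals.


Step 1: Compute gradient at (1.2669, 0.6546).
grad_x = 2*6*1.2669 + 3 = 18.2028
grad_y = 2*3*0.6546 - 15 = -11.0724
Step 2: Gradient step.
x_raw = 1.2669 - 0.05*18.2028 = 0.3568
y_raw = 0.6546 - 0.05*-11.0724 = 1.2082
Step 3: Project onto [-2, 1].
x_proj = clip(0.3568) = 0.3568
y_proj = clip(1.2082) = 1.0
Step 4: Evaluate f.
f(0.3568, 1.0) = -10.1661


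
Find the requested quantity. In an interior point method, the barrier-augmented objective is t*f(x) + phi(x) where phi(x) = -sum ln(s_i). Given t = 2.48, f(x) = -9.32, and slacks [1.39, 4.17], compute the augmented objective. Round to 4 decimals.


Step 1: Compute log-barrier.
ln values: [0.3293, 1.4279]
phi = -(0.3293 + 1.4279) = -1.7572
Step 2: Compute augmented objective.
t*f(x) = 2.48*-9.32 = -23.1136
Total = -23.1136 - 1.7572 = -24.8708


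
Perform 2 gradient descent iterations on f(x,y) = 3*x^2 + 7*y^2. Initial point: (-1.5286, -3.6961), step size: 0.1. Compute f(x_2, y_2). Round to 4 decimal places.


Gradient descent on f(x,y) = 3*x^2 + 7*y^2.
Starting point: (-1.5286, -3.6961), alpha = 0.1
Step 1: grad_x = 2*3*-1.5286 = -9.1716, grad_y = 2*7*-3.6961 = -51.7454
  x_1 = -1.5286 - 0.1*-9.1716 = -0.6114
  y_1 = -3.6961 - 0.1*-51.7454 = 1.4784
Step 2: grad_x = 2*3*-0.6114 = -3.6686, grad_y = 2*7*1.4784 = 20.6982
  x_2 = -0.6114 - 0.1*-3.6686 = -0.2446
  y_2 = 1.4784 - 0.1*20.6982 = -0.5914
f(-0.2446, -0.5914) = 3*(-0.2446)^2 + 7*(-0.5914)^2 = 2.6275


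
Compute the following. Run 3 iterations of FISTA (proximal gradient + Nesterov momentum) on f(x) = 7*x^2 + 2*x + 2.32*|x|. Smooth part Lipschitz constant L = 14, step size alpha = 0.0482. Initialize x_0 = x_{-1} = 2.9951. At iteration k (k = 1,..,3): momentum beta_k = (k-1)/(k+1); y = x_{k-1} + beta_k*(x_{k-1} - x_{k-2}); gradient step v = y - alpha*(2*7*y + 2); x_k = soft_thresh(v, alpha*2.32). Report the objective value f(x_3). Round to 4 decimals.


FISTA on f(x) = 7*x^2 + 2*x + 2.32*|x|
L = 14, alpha = 0.0482
Iteration 1: beta = 0.0, y = 2.9951 + 0.0*(2.9951 - 2.9951) = 2.9951
  grad(y) = 43.9314, v = y - alpha*grad = 0.8776
  prox(v) = soft_thresh(0.8776, 0.1118) = 0.7658
Iteration 2: beta = 0.3333, y = 0.7658 + 0.3333*(0.7658 - 2.9951) = 0.0227
  grad(y) = 2.3175, v = y - alpha*grad = -0.089
  prox(v) = soft_thresh(-0.089, 0.1118) = 0.0
Iteration 3: beta = 0.5, y = 0.0 + 0.5*(0.0 - 0.7658) = -0.3829
  grad(y) = -3.3605, v = y - alpha*grad = -0.2209
  prox(v) = soft_thresh(-0.2209, 0.1118) = -0.1091
f(x_3) = 7*(-0.1091)^2 + 2*(-0.1091) + 2.32*|-0.1091| = 0.1182


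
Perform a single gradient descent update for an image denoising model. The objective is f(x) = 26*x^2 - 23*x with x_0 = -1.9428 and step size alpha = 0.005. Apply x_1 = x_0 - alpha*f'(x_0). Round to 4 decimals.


We compute the gradient at x_0 and apply the update.
f'(x) = 52*x - 23
f'(-1.9428) = 52*-1.9428 - 23 = -124.0256
x_1 = -1.9428 - 0.005*-124.0256 = -1.3227


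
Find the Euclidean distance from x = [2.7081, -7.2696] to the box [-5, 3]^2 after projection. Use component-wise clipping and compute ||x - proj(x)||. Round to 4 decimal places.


Project each component onto [-5, 3].
clip(2.7081) = 2.7081, clip(-7.2696) = -5.0
Projection = [2.7081, -5.0]
Squared diffs: [0.0, 5.1511]
Distance = sqrt(5.1511) = 2.2696


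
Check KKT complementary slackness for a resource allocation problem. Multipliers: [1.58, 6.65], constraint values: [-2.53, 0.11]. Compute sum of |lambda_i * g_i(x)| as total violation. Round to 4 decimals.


KKT complementary slackness check:
lambda_1 * g_1 = 1.58 * -2.53 = -3.9974
lambda_2 * g_2 = 6.65 * 0.11 = 0.7315
Total violation = 3.9974 + 0.7315 = 4.7289


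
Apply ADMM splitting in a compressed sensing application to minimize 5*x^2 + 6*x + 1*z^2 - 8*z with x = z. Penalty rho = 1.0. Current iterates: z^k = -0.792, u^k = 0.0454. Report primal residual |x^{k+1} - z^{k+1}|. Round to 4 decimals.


ADMM iteration with rho = 1.0, z^k = -0.792, u^k = 0.0454
Step 1: x-update.
Minimize 5*x^2 + 6*x + (1.0/2)*(x + 0.792 + 0.0454)^2
FOC: (2*5 + 1.0)*x = -6 + 1.0*(-0.792 - 0.0454)
x^{k+1} = -0.6216
Step 2: z-update.
Minimize 1*z^2 - 8*z + (1.0/2)*(-0.6216 - z + 0.0454)^2
FOC: (2*1 + 1.0)*z = 8 + 1.0*(-0.6216 + 0.0454)
z^{k+1} = 2.4746
Step 3: u-update.
u^{k+1} = 0.0454 - 0.6216 - 2.4746 = -3.0508
Step 4: Primal residual = |-0.6216 - 2.4746| = 3.0962


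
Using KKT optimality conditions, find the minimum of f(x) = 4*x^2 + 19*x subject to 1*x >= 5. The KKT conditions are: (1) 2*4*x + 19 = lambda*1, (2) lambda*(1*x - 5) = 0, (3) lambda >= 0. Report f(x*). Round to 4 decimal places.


Step 1: Try lambda = 0 (constraint inactive).
x_unc = -19/(2*4) = -2.375
Check: 1*-2.375 = -2.375 < 5 -- violated!
Step 2: Constraint must be active: 1*x = 5
x* = 5/1 = 5.0
lambda = (2*4*5.0 + 19)/1 = 59.0
Step 3: Compute optimal value.
f(x*) = 4*5.0^2 + 19*5.0 = 195.0


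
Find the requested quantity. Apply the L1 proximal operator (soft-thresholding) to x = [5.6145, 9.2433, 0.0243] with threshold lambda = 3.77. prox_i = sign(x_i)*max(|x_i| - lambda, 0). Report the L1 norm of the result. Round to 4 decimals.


Soft-thresholding with lambda = 3.77:
prox(5.6145) = sign(5.6145)*max(|5.6145| - 3.77, 0) = 1.8445
prox(9.2433) = sign(9.2433)*max(|9.2433| - 3.77, 0) = 5.4733
prox(0.0243) = sign(0.0243)*max(|0.0243| - 3.77, 0) = 0.0
prox(x) = [1.8445, 5.4733, 0.0]
||prox(x)||_1 = 1.8445 + 5.4733 + 0.0 = 7.3178


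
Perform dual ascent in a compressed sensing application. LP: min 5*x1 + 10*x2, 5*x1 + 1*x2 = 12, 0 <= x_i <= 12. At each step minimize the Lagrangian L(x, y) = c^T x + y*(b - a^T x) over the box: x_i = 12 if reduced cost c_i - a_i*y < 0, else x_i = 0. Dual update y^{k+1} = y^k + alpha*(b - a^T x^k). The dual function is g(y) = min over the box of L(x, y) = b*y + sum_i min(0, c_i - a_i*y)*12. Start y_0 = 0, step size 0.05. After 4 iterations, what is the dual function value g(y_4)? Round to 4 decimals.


Dual ascent for LP: min 5*x1 + 10*x2, 5*x1 + 1*x2 = 12, 0 <= x_i <= 12
Step 1: y^k = 0.0, reduced costs: (5.0, 10.0)
  x^k = (0.0, 0.0), subgradient = b - a^T x = 12.0
  y^{k+1} = 0.0 + 0.05*12.0 = 0.6
Step 2: y^k = 0.6, reduced costs: (2.0, 9.4)
  x^k = (0.0, 0.0), subgradient = b - a^T x = 12.0
  y^{k+1} = 0.6 + 0.05*12.0 = 1.2
Step 3: y^k = 1.2, reduced costs: (-1.0, 8.8)
  x^k = (12.0, 0.0), subgradient = b - a^T x = -48.0
  y^{k+1} = 1.2 + 0.05*-48.0 = -1.2
Step 4: y^k = -1.2, reduced costs: (11.0, 11.2)
  x^k = (0.0, 0.0), subgradient = b - a^T x = 12.0
  y^{k+1} = -1.2 + 0.05*12.0 = -0.6
Dual objective at y_4 = -0.6: reduced costs (8.0, 10.6), box minimizer x = (0.0, 0.0)
g(y_4) = b*y + (c1 - a1*y)*x1 + (c2 - a2*y)*x2 = 12*(-0.6) + 8.0*0.0 + 10.6*0.0 = -7.2 + 0.0 + 0.0 = -7.2


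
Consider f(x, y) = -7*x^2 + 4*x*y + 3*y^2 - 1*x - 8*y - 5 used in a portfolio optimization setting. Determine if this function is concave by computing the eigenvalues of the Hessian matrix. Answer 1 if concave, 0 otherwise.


The Hessian of f(x,y) = -7*x^2 + 4*x*y + 3*y^2 - 1*x - 8*y - 5 is:
H = [[-14, 4], [4, 6]]
Trace = -14 + 6 = -8
Determinant = -14*6 - (4)^2 = -100
Discriminant = (-8)^2 - 4*-100 = 464.0
Eigenvalues: lambda_1 = -14.7703, lambda_2 = 6.7703
The function is not concave.

0


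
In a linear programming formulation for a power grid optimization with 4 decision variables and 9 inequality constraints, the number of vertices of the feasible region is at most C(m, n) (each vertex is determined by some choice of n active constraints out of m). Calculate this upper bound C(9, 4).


Each vertex corresponds to some choice of n active constraints out of m, so the number of vertices is at most C(m, n) = m! / (n!(m-n)!).
m = 9, n = 4
Numerator: 9 * 8 * 7 * 6
Denominator: 4! = 24
C(9, 4) = 126


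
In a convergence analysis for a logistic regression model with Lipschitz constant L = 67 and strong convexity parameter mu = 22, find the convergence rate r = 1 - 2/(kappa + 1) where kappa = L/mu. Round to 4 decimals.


Step 1: Compute the condition number.
kappa = L/mu = 67/22 = 3.0455
Step 2: Compute the convergence rate.
r = 1 - 2/(kappa + 1) = 1 - 2*mu/(L + mu) = (L - mu)/(L + mu) = 45/89 = 0.5056


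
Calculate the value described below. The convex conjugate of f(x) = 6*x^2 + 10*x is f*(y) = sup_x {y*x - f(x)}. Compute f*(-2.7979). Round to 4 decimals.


f*(y) = sup_x {y*x - a*x^2 - b*x} = sup_x {(y-b)*x - a*x^2}
FOC: (y - b) - 2a*x = 0 => x* = (y - b)/(2a)
x* = (-2.7979 - 10)/(2*6) = -1.0665
f*(-2.7979) = (y-b)^2/(4a) = (-2.7979 - 10)^2/(4*6)
= 163.7862/24 = 6.8244
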